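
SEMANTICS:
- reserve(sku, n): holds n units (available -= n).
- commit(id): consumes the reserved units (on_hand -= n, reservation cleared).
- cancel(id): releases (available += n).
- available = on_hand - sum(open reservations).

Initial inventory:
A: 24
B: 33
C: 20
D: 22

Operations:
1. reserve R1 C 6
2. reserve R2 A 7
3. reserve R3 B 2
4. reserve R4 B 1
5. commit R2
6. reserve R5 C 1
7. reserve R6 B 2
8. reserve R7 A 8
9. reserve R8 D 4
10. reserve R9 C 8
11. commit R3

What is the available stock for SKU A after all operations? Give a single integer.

Step 1: reserve R1 C 6 -> on_hand[A=24 B=33 C=20 D=22] avail[A=24 B=33 C=14 D=22] open={R1}
Step 2: reserve R2 A 7 -> on_hand[A=24 B=33 C=20 D=22] avail[A=17 B=33 C=14 D=22] open={R1,R2}
Step 3: reserve R3 B 2 -> on_hand[A=24 B=33 C=20 D=22] avail[A=17 B=31 C=14 D=22] open={R1,R2,R3}
Step 4: reserve R4 B 1 -> on_hand[A=24 B=33 C=20 D=22] avail[A=17 B=30 C=14 D=22] open={R1,R2,R3,R4}
Step 5: commit R2 -> on_hand[A=17 B=33 C=20 D=22] avail[A=17 B=30 C=14 D=22] open={R1,R3,R4}
Step 6: reserve R5 C 1 -> on_hand[A=17 B=33 C=20 D=22] avail[A=17 B=30 C=13 D=22] open={R1,R3,R4,R5}
Step 7: reserve R6 B 2 -> on_hand[A=17 B=33 C=20 D=22] avail[A=17 B=28 C=13 D=22] open={R1,R3,R4,R5,R6}
Step 8: reserve R7 A 8 -> on_hand[A=17 B=33 C=20 D=22] avail[A=9 B=28 C=13 D=22] open={R1,R3,R4,R5,R6,R7}
Step 9: reserve R8 D 4 -> on_hand[A=17 B=33 C=20 D=22] avail[A=9 B=28 C=13 D=18] open={R1,R3,R4,R5,R6,R7,R8}
Step 10: reserve R9 C 8 -> on_hand[A=17 B=33 C=20 D=22] avail[A=9 B=28 C=5 D=18] open={R1,R3,R4,R5,R6,R7,R8,R9}
Step 11: commit R3 -> on_hand[A=17 B=31 C=20 D=22] avail[A=9 B=28 C=5 D=18] open={R1,R4,R5,R6,R7,R8,R9}
Final available[A] = 9

Answer: 9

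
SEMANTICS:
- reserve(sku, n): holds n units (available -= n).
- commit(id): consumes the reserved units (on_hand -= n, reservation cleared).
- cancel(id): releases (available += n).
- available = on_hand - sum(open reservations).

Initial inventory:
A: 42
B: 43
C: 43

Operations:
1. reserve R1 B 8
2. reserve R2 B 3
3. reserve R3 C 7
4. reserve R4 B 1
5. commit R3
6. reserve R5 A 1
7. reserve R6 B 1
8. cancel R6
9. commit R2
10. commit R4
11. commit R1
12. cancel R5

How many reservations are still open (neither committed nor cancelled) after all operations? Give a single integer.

Step 1: reserve R1 B 8 -> on_hand[A=42 B=43 C=43] avail[A=42 B=35 C=43] open={R1}
Step 2: reserve R2 B 3 -> on_hand[A=42 B=43 C=43] avail[A=42 B=32 C=43] open={R1,R2}
Step 3: reserve R3 C 7 -> on_hand[A=42 B=43 C=43] avail[A=42 B=32 C=36] open={R1,R2,R3}
Step 4: reserve R4 B 1 -> on_hand[A=42 B=43 C=43] avail[A=42 B=31 C=36] open={R1,R2,R3,R4}
Step 5: commit R3 -> on_hand[A=42 B=43 C=36] avail[A=42 B=31 C=36] open={R1,R2,R4}
Step 6: reserve R5 A 1 -> on_hand[A=42 B=43 C=36] avail[A=41 B=31 C=36] open={R1,R2,R4,R5}
Step 7: reserve R6 B 1 -> on_hand[A=42 B=43 C=36] avail[A=41 B=30 C=36] open={R1,R2,R4,R5,R6}
Step 8: cancel R6 -> on_hand[A=42 B=43 C=36] avail[A=41 B=31 C=36] open={R1,R2,R4,R5}
Step 9: commit R2 -> on_hand[A=42 B=40 C=36] avail[A=41 B=31 C=36] open={R1,R4,R5}
Step 10: commit R4 -> on_hand[A=42 B=39 C=36] avail[A=41 B=31 C=36] open={R1,R5}
Step 11: commit R1 -> on_hand[A=42 B=31 C=36] avail[A=41 B=31 C=36] open={R5}
Step 12: cancel R5 -> on_hand[A=42 B=31 C=36] avail[A=42 B=31 C=36] open={}
Open reservations: [] -> 0

Answer: 0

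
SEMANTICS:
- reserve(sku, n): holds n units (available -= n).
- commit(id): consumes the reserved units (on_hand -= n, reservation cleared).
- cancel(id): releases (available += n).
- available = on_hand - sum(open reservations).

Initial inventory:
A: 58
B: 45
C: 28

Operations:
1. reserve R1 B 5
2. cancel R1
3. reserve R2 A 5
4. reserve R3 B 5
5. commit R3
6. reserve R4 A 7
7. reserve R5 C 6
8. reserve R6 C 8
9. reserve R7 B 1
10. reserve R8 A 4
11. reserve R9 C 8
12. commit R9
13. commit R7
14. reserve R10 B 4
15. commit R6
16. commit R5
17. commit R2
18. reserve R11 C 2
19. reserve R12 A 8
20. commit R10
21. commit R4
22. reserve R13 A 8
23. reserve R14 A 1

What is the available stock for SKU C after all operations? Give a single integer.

Answer: 4

Derivation:
Step 1: reserve R1 B 5 -> on_hand[A=58 B=45 C=28] avail[A=58 B=40 C=28] open={R1}
Step 2: cancel R1 -> on_hand[A=58 B=45 C=28] avail[A=58 B=45 C=28] open={}
Step 3: reserve R2 A 5 -> on_hand[A=58 B=45 C=28] avail[A=53 B=45 C=28] open={R2}
Step 4: reserve R3 B 5 -> on_hand[A=58 B=45 C=28] avail[A=53 B=40 C=28] open={R2,R3}
Step 5: commit R3 -> on_hand[A=58 B=40 C=28] avail[A=53 B=40 C=28] open={R2}
Step 6: reserve R4 A 7 -> on_hand[A=58 B=40 C=28] avail[A=46 B=40 C=28] open={R2,R4}
Step 7: reserve R5 C 6 -> on_hand[A=58 B=40 C=28] avail[A=46 B=40 C=22] open={R2,R4,R5}
Step 8: reserve R6 C 8 -> on_hand[A=58 B=40 C=28] avail[A=46 B=40 C=14] open={R2,R4,R5,R6}
Step 9: reserve R7 B 1 -> on_hand[A=58 B=40 C=28] avail[A=46 B=39 C=14] open={R2,R4,R5,R6,R7}
Step 10: reserve R8 A 4 -> on_hand[A=58 B=40 C=28] avail[A=42 B=39 C=14] open={R2,R4,R5,R6,R7,R8}
Step 11: reserve R9 C 8 -> on_hand[A=58 B=40 C=28] avail[A=42 B=39 C=6] open={R2,R4,R5,R6,R7,R8,R9}
Step 12: commit R9 -> on_hand[A=58 B=40 C=20] avail[A=42 B=39 C=6] open={R2,R4,R5,R6,R7,R8}
Step 13: commit R7 -> on_hand[A=58 B=39 C=20] avail[A=42 B=39 C=6] open={R2,R4,R5,R6,R8}
Step 14: reserve R10 B 4 -> on_hand[A=58 B=39 C=20] avail[A=42 B=35 C=6] open={R10,R2,R4,R5,R6,R8}
Step 15: commit R6 -> on_hand[A=58 B=39 C=12] avail[A=42 B=35 C=6] open={R10,R2,R4,R5,R8}
Step 16: commit R5 -> on_hand[A=58 B=39 C=6] avail[A=42 B=35 C=6] open={R10,R2,R4,R8}
Step 17: commit R2 -> on_hand[A=53 B=39 C=6] avail[A=42 B=35 C=6] open={R10,R4,R8}
Step 18: reserve R11 C 2 -> on_hand[A=53 B=39 C=6] avail[A=42 B=35 C=4] open={R10,R11,R4,R8}
Step 19: reserve R12 A 8 -> on_hand[A=53 B=39 C=6] avail[A=34 B=35 C=4] open={R10,R11,R12,R4,R8}
Step 20: commit R10 -> on_hand[A=53 B=35 C=6] avail[A=34 B=35 C=4] open={R11,R12,R4,R8}
Step 21: commit R4 -> on_hand[A=46 B=35 C=6] avail[A=34 B=35 C=4] open={R11,R12,R8}
Step 22: reserve R13 A 8 -> on_hand[A=46 B=35 C=6] avail[A=26 B=35 C=4] open={R11,R12,R13,R8}
Step 23: reserve R14 A 1 -> on_hand[A=46 B=35 C=6] avail[A=25 B=35 C=4] open={R11,R12,R13,R14,R8}
Final available[C] = 4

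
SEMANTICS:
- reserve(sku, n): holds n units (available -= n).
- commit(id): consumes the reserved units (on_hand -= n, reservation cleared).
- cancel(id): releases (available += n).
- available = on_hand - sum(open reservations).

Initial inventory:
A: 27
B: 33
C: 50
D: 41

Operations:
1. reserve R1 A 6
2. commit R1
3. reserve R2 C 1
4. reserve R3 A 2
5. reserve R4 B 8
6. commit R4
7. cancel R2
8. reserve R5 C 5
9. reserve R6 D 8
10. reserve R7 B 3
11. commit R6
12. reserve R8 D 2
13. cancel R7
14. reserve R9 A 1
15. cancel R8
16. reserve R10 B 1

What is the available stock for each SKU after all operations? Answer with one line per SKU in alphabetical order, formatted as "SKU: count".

Step 1: reserve R1 A 6 -> on_hand[A=27 B=33 C=50 D=41] avail[A=21 B=33 C=50 D=41] open={R1}
Step 2: commit R1 -> on_hand[A=21 B=33 C=50 D=41] avail[A=21 B=33 C=50 D=41] open={}
Step 3: reserve R2 C 1 -> on_hand[A=21 B=33 C=50 D=41] avail[A=21 B=33 C=49 D=41] open={R2}
Step 4: reserve R3 A 2 -> on_hand[A=21 B=33 C=50 D=41] avail[A=19 B=33 C=49 D=41] open={R2,R3}
Step 5: reserve R4 B 8 -> on_hand[A=21 B=33 C=50 D=41] avail[A=19 B=25 C=49 D=41] open={R2,R3,R4}
Step 6: commit R4 -> on_hand[A=21 B=25 C=50 D=41] avail[A=19 B=25 C=49 D=41] open={R2,R3}
Step 7: cancel R2 -> on_hand[A=21 B=25 C=50 D=41] avail[A=19 B=25 C=50 D=41] open={R3}
Step 8: reserve R5 C 5 -> on_hand[A=21 B=25 C=50 D=41] avail[A=19 B=25 C=45 D=41] open={R3,R5}
Step 9: reserve R6 D 8 -> on_hand[A=21 B=25 C=50 D=41] avail[A=19 B=25 C=45 D=33] open={R3,R5,R6}
Step 10: reserve R7 B 3 -> on_hand[A=21 B=25 C=50 D=41] avail[A=19 B=22 C=45 D=33] open={R3,R5,R6,R7}
Step 11: commit R6 -> on_hand[A=21 B=25 C=50 D=33] avail[A=19 B=22 C=45 D=33] open={R3,R5,R7}
Step 12: reserve R8 D 2 -> on_hand[A=21 B=25 C=50 D=33] avail[A=19 B=22 C=45 D=31] open={R3,R5,R7,R8}
Step 13: cancel R7 -> on_hand[A=21 B=25 C=50 D=33] avail[A=19 B=25 C=45 D=31] open={R3,R5,R8}
Step 14: reserve R9 A 1 -> on_hand[A=21 B=25 C=50 D=33] avail[A=18 B=25 C=45 D=31] open={R3,R5,R8,R9}
Step 15: cancel R8 -> on_hand[A=21 B=25 C=50 D=33] avail[A=18 B=25 C=45 D=33] open={R3,R5,R9}
Step 16: reserve R10 B 1 -> on_hand[A=21 B=25 C=50 D=33] avail[A=18 B=24 C=45 D=33] open={R10,R3,R5,R9}

Answer: A: 18
B: 24
C: 45
D: 33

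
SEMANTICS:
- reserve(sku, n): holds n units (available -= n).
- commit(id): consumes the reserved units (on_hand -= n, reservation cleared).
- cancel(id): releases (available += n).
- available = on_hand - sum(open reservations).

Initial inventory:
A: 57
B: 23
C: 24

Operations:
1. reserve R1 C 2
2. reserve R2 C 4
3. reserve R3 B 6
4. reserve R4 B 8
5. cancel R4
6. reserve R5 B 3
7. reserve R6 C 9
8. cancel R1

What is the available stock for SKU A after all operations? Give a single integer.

Answer: 57

Derivation:
Step 1: reserve R1 C 2 -> on_hand[A=57 B=23 C=24] avail[A=57 B=23 C=22] open={R1}
Step 2: reserve R2 C 4 -> on_hand[A=57 B=23 C=24] avail[A=57 B=23 C=18] open={R1,R2}
Step 3: reserve R3 B 6 -> on_hand[A=57 B=23 C=24] avail[A=57 B=17 C=18] open={R1,R2,R3}
Step 4: reserve R4 B 8 -> on_hand[A=57 B=23 C=24] avail[A=57 B=9 C=18] open={R1,R2,R3,R4}
Step 5: cancel R4 -> on_hand[A=57 B=23 C=24] avail[A=57 B=17 C=18] open={R1,R2,R3}
Step 6: reserve R5 B 3 -> on_hand[A=57 B=23 C=24] avail[A=57 B=14 C=18] open={R1,R2,R3,R5}
Step 7: reserve R6 C 9 -> on_hand[A=57 B=23 C=24] avail[A=57 B=14 C=9] open={R1,R2,R3,R5,R6}
Step 8: cancel R1 -> on_hand[A=57 B=23 C=24] avail[A=57 B=14 C=11] open={R2,R3,R5,R6}
Final available[A] = 57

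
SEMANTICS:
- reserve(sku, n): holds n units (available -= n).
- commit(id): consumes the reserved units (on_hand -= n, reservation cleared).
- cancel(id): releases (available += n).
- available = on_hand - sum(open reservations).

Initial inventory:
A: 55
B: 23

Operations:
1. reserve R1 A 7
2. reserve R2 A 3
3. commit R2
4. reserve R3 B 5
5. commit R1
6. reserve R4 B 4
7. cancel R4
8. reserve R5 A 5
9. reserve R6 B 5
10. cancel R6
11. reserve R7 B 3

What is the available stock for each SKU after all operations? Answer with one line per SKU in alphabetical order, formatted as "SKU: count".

Step 1: reserve R1 A 7 -> on_hand[A=55 B=23] avail[A=48 B=23] open={R1}
Step 2: reserve R2 A 3 -> on_hand[A=55 B=23] avail[A=45 B=23] open={R1,R2}
Step 3: commit R2 -> on_hand[A=52 B=23] avail[A=45 B=23] open={R1}
Step 4: reserve R3 B 5 -> on_hand[A=52 B=23] avail[A=45 B=18] open={R1,R3}
Step 5: commit R1 -> on_hand[A=45 B=23] avail[A=45 B=18] open={R3}
Step 6: reserve R4 B 4 -> on_hand[A=45 B=23] avail[A=45 B=14] open={R3,R4}
Step 7: cancel R4 -> on_hand[A=45 B=23] avail[A=45 B=18] open={R3}
Step 8: reserve R5 A 5 -> on_hand[A=45 B=23] avail[A=40 B=18] open={R3,R5}
Step 9: reserve R6 B 5 -> on_hand[A=45 B=23] avail[A=40 B=13] open={R3,R5,R6}
Step 10: cancel R6 -> on_hand[A=45 B=23] avail[A=40 B=18] open={R3,R5}
Step 11: reserve R7 B 3 -> on_hand[A=45 B=23] avail[A=40 B=15] open={R3,R5,R7}

Answer: A: 40
B: 15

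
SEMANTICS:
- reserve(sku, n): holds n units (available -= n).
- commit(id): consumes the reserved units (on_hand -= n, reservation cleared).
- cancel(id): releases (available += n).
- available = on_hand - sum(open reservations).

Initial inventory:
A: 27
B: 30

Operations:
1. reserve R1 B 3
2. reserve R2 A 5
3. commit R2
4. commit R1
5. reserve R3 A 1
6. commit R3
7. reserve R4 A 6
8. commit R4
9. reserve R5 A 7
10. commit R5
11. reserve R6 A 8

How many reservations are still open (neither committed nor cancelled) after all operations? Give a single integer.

Answer: 1

Derivation:
Step 1: reserve R1 B 3 -> on_hand[A=27 B=30] avail[A=27 B=27] open={R1}
Step 2: reserve R2 A 5 -> on_hand[A=27 B=30] avail[A=22 B=27] open={R1,R2}
Step 3: commit R2 -> on_hand[A=22 B=30] avail[A=22 B=27] open={R1}
Step 4: commit R1 -> on_hand[A=22 B=27] avail[A=22 B=27] open={}
Step 5: reserve R3 A 1 -> on_hand[A=22 B=27] avail[A=21 B=27] open={R3}
Step 6: commit R3 -> on_hand[A=21 B=27] avail[A=21 B=27] open={}
Step 7: reserve R4 A 6 -> on_hand[A=21 B=27] avail[A=15 B=27] open={R4}
Step 8: commit R4 -> on_hand[A=15 B=27] avail[A=15 B=27] open={}
Step 9: reserve R5 A 7 -> on_hand[A=15 B=27] avail[A=8 B=27] open={R5}
Step 10: commit R5 -> on_hand[A=8 B=27] avail[A=8 B=27] open={}
Step 11: reserve R6 A 8 -> on_hand[A=8 B=27] avail[A=0 B=27] open={R6}
Open reservations: ['R6'] -> 1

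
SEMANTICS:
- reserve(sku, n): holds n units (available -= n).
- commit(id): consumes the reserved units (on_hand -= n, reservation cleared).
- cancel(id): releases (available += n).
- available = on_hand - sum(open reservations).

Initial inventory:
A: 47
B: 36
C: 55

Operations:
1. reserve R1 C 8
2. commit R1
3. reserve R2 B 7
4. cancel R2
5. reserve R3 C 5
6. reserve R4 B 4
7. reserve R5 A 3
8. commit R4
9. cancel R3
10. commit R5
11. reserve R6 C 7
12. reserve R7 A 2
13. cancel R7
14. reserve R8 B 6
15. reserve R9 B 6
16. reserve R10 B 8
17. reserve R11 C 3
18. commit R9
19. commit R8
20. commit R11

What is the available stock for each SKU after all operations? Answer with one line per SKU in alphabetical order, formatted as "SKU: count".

Step 1: reserve R1 C 8 -> on_hand[A=47 B=36 C=55] avail[A=47 B=36 C=47] open={R1}
Step 2: commit R1 -> on_hand[A=47 B=36 C=47] avail[A=47 B=36 C=47] open={}
Step 3: reserve R2 B 7 -> on_hand[A=47 B=36 C=47] avail[A=47 B=29 C=47] open={R2}
Step 4: cancel R2 -> on_hand[A=47 B=36 C=47] avail[A=47 B=36 C=47] open={}
Step 5: reserve R3 C 5 -> on_hand[A=47 B=36 C=47] avail[A=47 B=36 C=42] open={R3}
Step 6: reserve R4 B 4 -> on_hand[A=47 B=36 C=47] avail[A=47 B=32 C=42] open={R3,R4}
Step 7: reserve R5 A 3 -> on_hand[A=47 B=36 C=47] avail[A=44 B=32 C=42] open={R3,R4,R5}
Step 8: commit R4 -> on_hand[A=47 B=32 C=47] avail[A=44 B=32 C=42] open={R3,R5}
Step 9: cancel R3 -> on_hand[A=47 B=32 C=47] avail[A=44 B=32 C=47] open={R5}
Step 10: commit R5 -> on_hand[A=44 B=32 C=47] avail[A=44 B=32 C=47] open={}
Step 11: reserve R6 C 7 -> on_hand[A=44 B=32 C=47] avail[A=44 B=32 C=40] open={R6}
Step 12: reserve R7 A 2 -> on_hand[A=44 B=32 C=47] avail[A=42 B=32 C=40] open={R6,R7}
Step 13: cancel R7 -> on_hand[A=44 B=32 C=47] avail[A=44 B=32 C=40] open={R6}
Step 14: reserve R8 B 6 -> on_hand[A=44 B=32 C=47] avail[A=44 B=26 C=40] open={R6,R8}
Step 15: reserve R9 B 6 -> on_hand[A=44 B=32 C=47] avail[A=44 B=20 C=40] open={R6,R8,R9}
Step 16: reserve R10 B 8 -> on_hand[A=44 B=32 C=47] avail[A=44 B=12 C=40] open={R10,R6,R8,R9}
Step 17: reserve R11 C 3 -> on_hand[A=44 B=32 C=47] avail[A=44 B=12 C=37] open={R10,R11,R6,R8,R9}
Step 18: commit R9 -> on_hand[A=44 B=26 C=47] avail[A=44 B=12 C=37] open={R10,R11,R6,R8}
Step 19: commit R8 -> on_hand[A=44 B=20 C=47] avail[A=44 B=12 C=37] open={R10,R11,R6}
Step 20: commit R11 -> on_hand[A=44 B=20 C=44] avail[A=44 B=12 C=37] open={R10,R6}

Answer: A: 44
B: 12
C: 37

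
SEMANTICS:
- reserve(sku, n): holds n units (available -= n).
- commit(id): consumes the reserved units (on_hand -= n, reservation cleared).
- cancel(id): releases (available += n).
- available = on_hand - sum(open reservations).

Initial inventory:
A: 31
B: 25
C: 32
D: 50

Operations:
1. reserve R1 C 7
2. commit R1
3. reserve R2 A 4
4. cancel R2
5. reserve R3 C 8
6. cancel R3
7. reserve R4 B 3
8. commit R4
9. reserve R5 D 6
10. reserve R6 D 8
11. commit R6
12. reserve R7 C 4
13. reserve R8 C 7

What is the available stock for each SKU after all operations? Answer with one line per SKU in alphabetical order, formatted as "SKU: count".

Step 1: reserve R1 C 7 -> on_hand[A=31 B=25 C=32 D=50] avail[A=31 B=25 C=25 D=50] open={R1}
Step 2: commit R1 -> on_hand[A=31 B=25 C=25 D=50] avail[A=31 B=25 C=25 D=50] open={}
Step 3: reserve R2 A 4 -> on_hand[A=31 B=25 C=25 D=50] avail[A=27 B=25 C=25 D=50] open={R2}
Step 4: cancel R2 -> on_hand[A=31 B=25 C=25 D=50] avail[A=31 B=25 C=25 D=50] open={}
Step 5: reserve R3 C 8 -> on_hand[A=31 B=25 C=25 D=50] avail[A=31 B=25 C=17 D=50] open={R3}
Step 6: cancel R3 -> on_hand[A=31 B=25 C=25 D=50] avail[A=31 B=25 C=25 D=50] open={}
Step 7: reserve R4 B 3 -> on_hand[A=31 B=25 C=25 D=50] avail[A=31 B=22 C=25 D=50] open={R4}
Step 8: commit R4 -> on_hand[A=31 B=22 C=25 D=50] avail[A=31 B=22 C=25 D=50] open={}
Step 9: reserve R5 D 6 -> on_hand[A=31 B=22 C=25 D=50] avail[A=31 B=22 C=25 D=44] open={R5}
Step 10: reserve R6 D 8 -> on_hand[A=31 B=22 C=25 D=50] avail[A=31 B=22 C=25 D=36] open={R5,R6}
Step 11: commit R6 -> on_hand[A=31 B=22 C=25 D=42] avail[A=31 B=22 C=25 D=36] open={R5}
Step 12: reserve R7 C 4 -> on_hand[A=31 B=22 C=25 D=42] avail[A=31 B=22 C=21 D=36] open={R5,R7}
Step 13: reserve R8 C 7 -> on_hand[A=31 B=22 C=25 D=42] avail[A=31 B=22 C=14 D=36] open={R5,R7,R8}

Answer: A: 31
B: 22
C: 14
D: 36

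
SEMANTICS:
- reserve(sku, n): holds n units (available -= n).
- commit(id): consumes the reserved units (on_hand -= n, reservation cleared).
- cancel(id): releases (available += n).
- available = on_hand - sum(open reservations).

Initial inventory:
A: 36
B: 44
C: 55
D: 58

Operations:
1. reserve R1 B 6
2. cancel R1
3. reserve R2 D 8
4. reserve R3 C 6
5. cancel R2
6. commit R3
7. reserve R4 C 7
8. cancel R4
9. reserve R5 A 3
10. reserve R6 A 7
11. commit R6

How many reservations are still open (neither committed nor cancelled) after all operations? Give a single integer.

Step 1: reserve R1 B 6 -> on_hand[A=36 B=44 C=55 D=58] avail[A=36 B=38 C=55 D=58] open={R1}
Step 2: cancel R1 -> on_hand[A=36 B=44 C=55 D=58] avail[A=36 B=44 C=55 D=58] open={}
Step 3: reserve R2 D 8 -> on_hand[A=36 B=44 C=55 D=58] avail[A=36 B=44 C=55 D=50] open={R2}
Step 4: reserve R3 C 6 -> on_hand[A=36 B=44 C=55 D=58] avail[A=36 B=44 C=49 D=50] open={R2,R3}
Step 5: cancel R2 -> on_hand[A=36 B=44 C=55 D=58] avail[A=36 B=44 C=49 D=58] open={R3}
Step 6: commit R3 -> on_hand[A=36 B=44 C=49 D=58] avail[A=36 B=44 C=49 D=58] open={}
Step 7: reserve R4 C 7 -> on_hand[A=36 B=44 C=49 D=58] avail[A=36 B=44 C=42 D=58] open={R4}
Step 8: cancel R4 -> on_hand[A=36 B=44 C=49 D=58] avail[A=36 B=44 C=49 D=58] open={}
Step 9: reserve R5 A 3 -> on_hand[A=36 B=44 C=49 D=58] avail[A=33 B=44 C=49 D=58] open={R5}
Step 10: reserve R6 A 7 -> on_hand[A=36 B=44 C=49 D=58] avail[A=26 B=44 C=49 D=58] open={R5,R6}
Step 11: commit R6 -> on_hand[A=29 B=44 C=49 D=58] avail[A=26 B=44 C=49 D=58] open={R5}
Open reservations: ['R5'] -> 1

Answer: 1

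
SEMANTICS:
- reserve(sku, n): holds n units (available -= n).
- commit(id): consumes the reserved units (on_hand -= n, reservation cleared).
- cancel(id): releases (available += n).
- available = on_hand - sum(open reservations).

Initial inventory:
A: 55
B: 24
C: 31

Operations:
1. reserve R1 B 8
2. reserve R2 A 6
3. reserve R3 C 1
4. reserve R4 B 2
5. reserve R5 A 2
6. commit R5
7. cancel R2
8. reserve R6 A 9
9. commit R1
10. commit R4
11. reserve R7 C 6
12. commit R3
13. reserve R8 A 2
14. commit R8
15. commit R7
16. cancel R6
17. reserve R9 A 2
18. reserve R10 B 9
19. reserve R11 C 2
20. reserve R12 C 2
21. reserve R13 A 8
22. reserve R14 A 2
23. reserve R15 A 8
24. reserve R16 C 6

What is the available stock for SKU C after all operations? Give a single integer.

Step 1: reserve R1 B 8 -> on_hand[A=55 B=24 C=31] avail[A=55 B=16 C=31] open={R1}
Step 2: reserve R2 A 6 -> on_hand[A=55 B=24 C=31] avail[A=49 B=16 C=31] open={R1,R2}
Step 3: reserve R3 C 1 -> on_hand[A=55 B=24 C=31] avail[A=49 B=16 C=30] open={R1,R2,R3}
Step 4: reserve R4 B 2 -> on_hand[A=55 B=24 C=31] avail[A=49 B=14 C=30] open={R1,R2,R3,R4}
Step 5: reserve R5 A 2 -> on_hand[A=55 B=24 C=31] avail[A=47 B=14 C=30] open={R1,R2,R3,R4,R5}
Step 6: commit R5 -> on_hand[A=53 B=24 C=31] avail[A=47 B=14 C=30] open={R1,R2,R3,R4}
Step 7: cancel R2 -> on_hand[A=53 B=24 C=31] avail[A=53 B=14 C=30] open={R1,R3,R4}
Step 8: reserve R6 A 9 -> on_hand[A=53 B=24 C=31] avail[A=44 B=14 C=30] open={R1,R3,R4,R6}
Step 9: commit R1 -> on_hand[A=53 B=16 C=31] avail[A=44 B=14 C=30] open={R3,R4,R6}
Step 10: commit R4 -> on_hand[A=53 B=14 C=31] avail[A=44 B=14 C=30] open={R3,R6}
Step 11: reserve R7 C 6 -> on_hand[A=53 B=14 C=31] avail[A=44 B=14 C=24] open={R3,R6,R7}
Step 12: commit R3 -> on_hand[A=53 B=14 C=30] avail[A=44 B=14 C=24] open={R6,R7}
Step 13: reserve R8 A 2 -> on_hand[A=53 B=14 C=30] avail[A=42 B=14 C=24] open={R6,R7,R8}
Step 14: commit R8 -> on_hand[A=51 B=14 C=30] avail[A=42 B=14 C=24] open={R6,R7}
Step 15: commit R7 -> on_hand[A=51 B=14 C=24] avail[A=42 B=14 C=24] open={R6}
Step 16: cancel R6 -> on_hand[A=51 B=14 C=24] avail[A=51 B=14 C=24] open={}
Step 17: reserve R9 A 2 -> on_hand[A=51 B=14 C=24] avail[A=49 B=14 C=24] open={R9}
Step 18: reserve R10 B 9 -> on_hand[A=51 B=14 C=24] avail[A=49 B=5 C=24] open={R10,R9}
Step 19: reserve R11 C 2 -> on_hand[A=51 B=14 C=24] avail[A=49 B=5 C=22] open={R10,R11,R9}
Step 20: reserve R12 C 2 -> on_hand[A=51 B=14 C=24] avail[A=49 B=5 C=20] open={R10,R11,R12,R9}
Step 21: reserve R13 A 8 -> on_hand[A=51 B=14 C=24] avail[A=41 B=5 C=20] open={R10,R11,R12,R13,R9}
Step 22: reserve R14 A 2 -> on_hand[A=51 B=14 C=24] avail[A=39 B=5 C=20] open={R10,R11,R12,R13,R14,R9}
Step 23: reserve R15 A 8 -> on_hand[A=51 B=14 C=24] avail[A=31 B=5 C=20] open={R10,R11,R12,R13,R14,R15,R9}
Step 24: reserve R16 C 6 -> on_hand[A=51 B=14 C=24] avail[A=31 B=5 C=14] open={R10,R11,R12,R13,R14,R15,R16,R9}
Final available[C] = 14

Answer: 14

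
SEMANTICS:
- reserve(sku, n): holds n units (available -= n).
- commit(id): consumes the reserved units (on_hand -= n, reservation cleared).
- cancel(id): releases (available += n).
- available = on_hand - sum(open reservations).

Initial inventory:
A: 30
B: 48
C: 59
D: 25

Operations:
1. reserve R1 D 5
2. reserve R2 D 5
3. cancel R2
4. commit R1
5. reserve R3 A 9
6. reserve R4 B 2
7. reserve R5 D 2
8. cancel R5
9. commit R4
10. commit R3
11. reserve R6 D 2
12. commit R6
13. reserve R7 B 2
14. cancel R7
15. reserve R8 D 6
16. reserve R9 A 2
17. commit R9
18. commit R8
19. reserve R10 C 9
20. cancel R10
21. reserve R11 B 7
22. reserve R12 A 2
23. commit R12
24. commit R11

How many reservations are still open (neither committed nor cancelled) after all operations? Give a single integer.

Step 1: reserve R1 D 5 -> on_hand[A=30 B=48 C=59 D=25] avail[A=30 B=48 C=59 D=20] open={R1}
Step 2: reserve R2 D 5 -> on_hand[A=30 B=48 C=59 D=25] avail[A=30 B=48 C=59 D=15] open={R1,R2}
Step 3: cancel R2 -> on_hand[A=30 B=48 C=59 D=25] avail[A=30 B=48 C=59 D=20] open={R1}
Step 4: commit R1 -> on_hand[A=30 B=48 C=59 D=20] avail[A=30 B=48 C=59 D=20] open={}
Step 5: reserve R3 A 9 -> on_hand[A=30 B=48 C=59 D=20] avail[A=21 B=48 C=59 D=20] open={R3}
Step 6: reserve R4 B 2 -> on_hand[A=30 B=48 C=59 D=20] avail[A=21 B=46 C=59 D=20] open={R3,R4}
Step 7: reserve R5 D 2 -> on_hand[A=30 B=48 C=59 D=20] avail[A=21 B=46 C=59 D=18] open={R3,R4,R5}
Step 8: cancel R5 -> on_hand[A=30 B=48 C=59 D=20] avail[A=21 B=46 C=59 D=20] open={R3,R4}
Step 9: commit R4 -> on_hand[A=30 B=46 C=59 D=20] avail[A=21 B=46 C=59 D=20] open={R3}
Step 10: commit R3 -> on_hand[A=21 B=46 C=59 D=20] avail[A=21 B=46 C=59 D=20] open={}
Step 11: reserve R6 D 2 -> on_hand[A=21 B=46 C=59 D=20] avail[A=21 B=46 C=59 D=18] open={R6}
Step 12: commit R6 -> on_hand[A=21 B=46 C=59 D=18] avail[A=21 B=46 C=59 D=18] open={}
Step 13: reserve R7 B 2 -> on_hand[A=21 B=46 C=59 D=18] avail[A=21 B=44 C=59 D=18] open={R7}
Step 14: cancel R7 -> on_hand[A=21 B=46 C=59 D=18] avail[A=21 B=46 C=59 D=18] open={}
Step 15: reserve R8 D 6 -> on_hand[A=21 B=46 C=59 D=18] avail[A=21 B=46 C=59 D=12] open={R8}
Step 16: reserve R9 A 2 -> on_hand[A=21 B=46 C=59 D=18] avail[A=19 B=46 C=59 D=12] open={R8,R9}
Step 17: commit R9 -> on_hand[A=19 B=46 C=59 D=18] avail[A=19 B=46 C=59 D=12] open={R8}
Step 18: commit R8 -> on_hand[A=19 B=46 C=59 D=12] avail[A=19 B=46 C=59 D=12] open={}
Step 19: reserve R10 C 9 -> on_hand[A=19 B=46 C=59 D=12] avail[A=19 B=46 C=50 D=12] open={R10}
Step 20: cancel R10 -> on_hand[A=19 B=46 C=59 D=12] avail[A=19 B=46 C=59 D=12] open={}
Step 21: reserve R11 B 7 -> on_hand[A=19 B=46 C=59 D=12] avail[A=19 B=39 C=59 D=12] open={R11}
Step 22: reserve R12 A 2 -> on_hand[A=19 B=46 C=59 D=12] avail[A=17 B=39 C=59 D=12] open={R11,R12}
Step 23: commit R12 -> on_hand[A=17 B=46 C=59 D=12] avail[A=17 B=39 C=59 D=12] open={R11}
Step 24: commit R11 -> on_hand[A=17 B=39 C=59 D=12] avail[A=17 B=39 C=59 D=12] open={}
Open reservations: [] -> 0

Answer: 0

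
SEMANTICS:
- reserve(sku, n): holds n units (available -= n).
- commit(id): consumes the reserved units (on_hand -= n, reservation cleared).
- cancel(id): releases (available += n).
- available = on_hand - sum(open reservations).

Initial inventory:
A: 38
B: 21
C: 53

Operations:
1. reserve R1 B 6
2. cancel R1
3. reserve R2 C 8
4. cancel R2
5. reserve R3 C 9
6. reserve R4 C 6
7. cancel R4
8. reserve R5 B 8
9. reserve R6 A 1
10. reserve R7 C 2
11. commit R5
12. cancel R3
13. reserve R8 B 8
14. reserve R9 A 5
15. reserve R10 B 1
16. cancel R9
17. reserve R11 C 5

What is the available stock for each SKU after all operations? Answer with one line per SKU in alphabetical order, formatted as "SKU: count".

Step 1: reserve R1 B 6 -> on_hand[A=38 B=21 C=53] avail[A=38 B=15 C=53] open={R1}
Step 2: cancel R1 -> on_hand[A=38 B=21 C=53] avail[A=38 B=21 C=53] open={}
Step 3: reserve R2 C 8 -> on_hand[A=38 B=21 C=53] avail[A=38 B=21 C=45] open={R2}
Step 4: cancel R2 -> on_hand[A=38 B=21 C=53] avail[A=38 B=21 C=53] open={}
Step 5: reserve R3 C 9 -> on_hand[A=38 B=21 C=53] avail[A=38 B=21 C=44] open={R3}
Step 6: reserve R4 C 6 -> on_hand[A=38 B=21 C=53] avail[A=38 B=21 C=38] open={R3,R4}
Step 7: cancel R4 -> on_hand[A=38 B=21 C=53] avail[A=38 B=21 C=44] open={R3}
Step 8: reserve R5 B 8 -> on_hand[A=38 B=21 C=53] avail[A=38 B=13 C=44] open={R3,R5}
Step 9: reserve R6 A 1 -> on_hand[A=38 B=21 C=53] avail[A=37 B=13 C=44] open={R3,R5,R6}
Step 10: reserve R7 C 2 -> on_hand[A=38 B=21 C=53] avail[A=37 B=13 C=42] open={R3,R5,R6,R7}
Step 11: commit R5 -> on_hand[A=38 B=13 C=53] avail[A=37 B=13 C=42] open={R3,R6,R7}
Step 12: cancel R3 -> on_hand[A=38 B=13 C=53] avail[A=37 B=13 C=51] open={R6,R7}
Step 13: reserve R8 B 8 -> on_hand[A=38 B=13 C=53] avail[A=37 B=5 C=51] open={R6,R7,R8}
Step 14: reserve R9 A 5 -> on_hand[A=38 B=13 C=53] avail[A=32 B=5 C=51] open={R6,R7,R8,R9}
Step 15: reserve R10 B 1 -> on_hand[A=38 B=13 C=53] avail[A=32 B=4 C=51] open={R10,R6,R7,R8,R9}
Step 16: cancel R9 -> on_hand[A=38 B=13 C=53] avail[A=37 B=4 C=51] open={R10,R6,R7,R8}
Step 17: reserve R11 C 5 -> on_hand[A=38 B=13 C=53] avail[A=37 B=4 C=46] open={R10,R11,R6,R7,R8}

Answer: A: 37
B: 4
C: 46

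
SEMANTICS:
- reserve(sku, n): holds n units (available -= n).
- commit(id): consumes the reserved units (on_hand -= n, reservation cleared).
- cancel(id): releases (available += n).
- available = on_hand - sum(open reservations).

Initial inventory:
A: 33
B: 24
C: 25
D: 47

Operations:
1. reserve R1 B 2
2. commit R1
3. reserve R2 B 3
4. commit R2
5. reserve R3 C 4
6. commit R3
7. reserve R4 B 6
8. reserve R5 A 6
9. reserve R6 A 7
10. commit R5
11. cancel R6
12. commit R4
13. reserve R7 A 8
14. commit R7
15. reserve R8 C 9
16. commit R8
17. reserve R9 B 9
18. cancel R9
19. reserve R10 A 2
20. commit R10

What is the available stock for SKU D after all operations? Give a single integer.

Answer: 47

Derivation:
Step 1: reserve R1 B 2 -> on_hand[A=33 B=24 C=25 D=47] avail[A=33 B=22 C=25 D=47] open={R1}
Step 2: commit R1 -> on_hand[A=33 B=22 C=25 D=47] avail[A=33 B=22 C=25 D=47] open={}
Step 3: reserve R2 B 3 -> on_hand[A=33 B=22 C=25 D=47] avail[A=33 B=19 C=25 D=47] open={R2}
Step 4: commit R2 -> on_hand[A=33 B=19 C=25 D=47] avail[A=33 B=19 C=25 D=47] open={}
Step 5: reserve R3 C 4 -> on_hand[A=33 B=19 C=25 D=47] avail[A=33 B=19 C=21 D=47] open={R3}
Step 6: commit R3 -> on_hand[A=33 B=19 C=21 D=47] avail[A=33 B=19 C=21 D=47] open={}
Step 7: reserve R4 B 6 -> on_hand[A=33 B=19 C=21 D=47] avail[A=33 B=13 C=21 D=47] open={R4}
Step 8: reserve R5 A 6 -> on_hand[A=33 B=19 C=21 D=47] avail[A=27 B=13 C=21 D=47] open={R4,R5}
Step 9: reserve R6 A 7 -> on_hand[A=33 B=19 C=21 D=47] avail[A=20 B=13 C=21 D=47] open={R4,R5,R6}
Step 10: commit R5 -> on_hand[A=27 B=19 C=21 D=47] avail[A=20 B=13 C=21 D=47] open={R4,R6}
Step 11: cancel R6 -> on_hand[A=27 B=19 C=21 D=47] avail[A=27 B=13 C=21 D=47] open={R4}
Step 12: commit R4 -> on_hand[A=27 B=13 C=21 D=47] avail[A=27 B=13 C=21 D=47] open={}
Step 13: reserve R7 A 8 -> on_hand[A=27 B=13 C=21 D=47] avail[A=19 B=13 C=21 D=47] open={R7}
Step 14: commit R7 -> on_hand[A=19 B=13 C=21 D=47] avail[A=19 B=13 C=21 D=47] open={}
Step 15: reserve R8 C 9 -> on_hand[A=19 B=13 C=21 D=47] avail[A=19 B=13 C=12 D=47] open={R8}
Step 16: commit R8 -> on_hand[A=19 B=13 C=12 D=47] avail[A=19 B=13 C=12 D=47] open={}
Step 17: reserve R9 B 9 -> on_hand[A=19 B=13 C=12 D=47] avail[A=19 B=4 C=12 D=47] open={R9}
Step 18: cancel R9 -> on_hand[A=19 B=13 C=12 D=47] avail[A=19 B=13 C=12 D=47] open={}
Step 19: reserve R10 A 2 -> on_hand[A=19 B=13 C=12 D=47] avail[A=17 B=13 C=12 D=47] open={R10}
Step 20: commit R10 -> on_hand[A=17 B=13 C=12 D=47] avail[A=17 B=13 C=12 D=47] open={}
Final available[D] = 47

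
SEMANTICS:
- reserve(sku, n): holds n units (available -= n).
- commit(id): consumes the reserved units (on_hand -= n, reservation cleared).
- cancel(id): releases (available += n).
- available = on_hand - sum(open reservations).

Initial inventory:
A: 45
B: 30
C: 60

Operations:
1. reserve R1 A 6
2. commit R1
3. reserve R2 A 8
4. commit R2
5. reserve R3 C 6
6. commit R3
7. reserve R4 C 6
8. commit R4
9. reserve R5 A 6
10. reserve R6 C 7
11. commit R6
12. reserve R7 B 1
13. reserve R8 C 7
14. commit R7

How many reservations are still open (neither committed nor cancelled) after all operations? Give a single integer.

Answer: 2

Derivation:
Step 1: reserve R1 A 6 -> on_hand[A=45 B=30 C=60] avail[A=39 B=30 C=60] open={R1}
Step 2: commit R1 -> on_hand[A=39 B=30 C=60] avail[A=39 B=30 C=60] open={}
Step 3: reserve R2 A 8 -> on_hand[A=39 B=30 C=60] avail[A=31 B=30 C=60] open={R2}
Step 4: commit R2 -> on_hand[A=31 B=30 C=60] avail[A=31 B=30 C=60] open={}
Step 5: reserve R3 C 6 -> on_hand[A=31 B=30 C=60] avail[A=31 B=30 C=54] open={R3}
Step 6: commit R3 -> on_hand[A=31 B=30 C=54] avail[A=31 B=30 C=54] open={}
Step 7: reserve R4 C 6 -> on_hand[A=31 B=30 C=54] avail[A=31 B=30 C=48] open={R4}
Step 8: commit R4 -> on_hand[A=31 B=30 C=48] avail[A=31 B=30 C=48] open={}
Step 9: reserve R5 A 6 -> on_hand[A=31 B=30 C=48] avail[A=25 B=30 C=48] open={R5}
Step 10: reserve R6 C 7 -> on_hand[A=31 B=30 C=48] avail[A=25 B=30 C=41] open={R5,R6}
Step 11: commit R6 -> on_hand[A=31 B=30 C=41] avail[A=25 B=30 C=41] open={R5}
Step 12: reserve R7 B 1 -> on_hand[A=31 B=30 C=41] avail[A=25 B=29 C=41] open={R5,R7}
Step 13: reserve R8 C 7 -> on_hand[A=31 B=30 C=41] avail[A=25 B=29 C=34] open={R5,R7,R8}
Step 14: commit R7 -> on_hand[A=31 B=29 C=41] avail[A=25 B=29 C=34] open={R5,R8}
Open reservations: ['R5', 'R8'] -> 2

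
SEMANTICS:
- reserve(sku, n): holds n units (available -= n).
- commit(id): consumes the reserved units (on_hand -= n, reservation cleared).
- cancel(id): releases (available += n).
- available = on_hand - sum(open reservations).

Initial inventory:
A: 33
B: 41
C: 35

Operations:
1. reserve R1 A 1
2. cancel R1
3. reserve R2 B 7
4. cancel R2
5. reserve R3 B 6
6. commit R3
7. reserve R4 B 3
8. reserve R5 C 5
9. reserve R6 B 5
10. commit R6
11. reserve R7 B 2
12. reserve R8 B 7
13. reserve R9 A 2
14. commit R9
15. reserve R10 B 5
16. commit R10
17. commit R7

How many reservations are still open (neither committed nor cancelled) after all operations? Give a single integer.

Step 1: reserve R1 A 1 -> on_hand[A=33 B=41 C=35] avail[A=32 B=41 C=35] open={R1}
Step 2: cancel R1 -> on_hand[A=33 B=41 C=35] avail[A=33 B=41 C=35] open={}
Step 3: reserve R2 B 7 -> on_hand[A=33 B=41 C=35] avail[A=33 B=34 C=35] open={R2}
Step 4: cancel R2 -> on_hand[A=33 B=41 C=35] avail[A=33 B=41 C=35] open={}
Step 5: reserve R3 B 6 -> on_hand[A=33 B=41 C=35] avail[A=33 B=35 C=35] open={R3}
Step 6: commit R3 -> on_hand[A=33 B=35 C=35] avail[A=33 B=35 C=35] open={}
Step 7: reserve R4 B 3 -> on_hand[A=33 B=35 C=35] avail[A=33 B=32 C=35] open={R4}
Step 8: reserve R5 C 5 -> on_hand[A=33 B=35 C=35] avail[A=33 B=32 C=30] open={R4,R5}
Step 9: reserve R6 B 5 -> on_hand[A=33 B=35 C=35] avail[A=33 B=27 C=30] open={R4,R5,R6}
Step 10: commit R6 -> on_hand[A=33 B=30 C=35] avail[A=33 B=27 C=30] open={R4,R5}
Step 11: reserve R7 B 2 -> on_hand[A=33 B=30 C=35] avail[A=33 B=25 C=30] open={R4,R5,R7}
Step 12: reserve R8 B 7 -> on_hand[A=33 B=30 C=35] avail[A=33 B=18 C=30] open={R4,R5,R7,R8}
Step 13: reserve R9 A 2 -> on_hand[A=33 B=30 C=35] avail[A=31 B=18 C=30] open={R4,R5,R7,R8,R9}
Step 14: commit R9 -> on_hand[A=31 B=30 C=35] avail[A=31 B=18 C=30] open={R4,R5,R7,R8}
Step 15: reserve R10 B 5 -> on_hand[A=31 B=30 C=35] avail[A=31 B=13 C=30] open={R10,R4,R5,R7,R8}
Step 16: commit R10 -> on_hand[A=31 B=25 C=35] avail[A=31 B=13 C=30] open={R4,R5,R7,R8}
Step 17: commit R7 -> on_hand[A=31 B=23 C=35] avail[A=31 B=13 C=30] open={R4,R5,R8}
Open reservations: ['R4', 'R5', 'R8'] -> 3

Answer: 3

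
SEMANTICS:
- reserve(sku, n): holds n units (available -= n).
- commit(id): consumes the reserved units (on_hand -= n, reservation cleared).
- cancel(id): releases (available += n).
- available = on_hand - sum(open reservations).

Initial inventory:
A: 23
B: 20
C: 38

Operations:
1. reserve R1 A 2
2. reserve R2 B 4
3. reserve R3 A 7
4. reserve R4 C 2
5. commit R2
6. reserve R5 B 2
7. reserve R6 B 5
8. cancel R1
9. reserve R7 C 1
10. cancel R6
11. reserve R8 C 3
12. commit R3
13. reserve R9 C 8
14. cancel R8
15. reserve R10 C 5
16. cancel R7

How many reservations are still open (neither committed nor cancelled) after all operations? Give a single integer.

Answer: 4

Derivation:
Step 1: reserve R1 A 2 -> on_hand[A=23 B=20 C=38] avail[A=21 B=20 C=38] open={R1}
Step 2: reserve R2 B 4 -> on_hand[A=23 B=20 C=38] avail[A=21 B=16 C=38] open={R1,R2}
Step 3: reserve R3 A 7 -> on_hand[A=23 B=20 C=38] avail[A=14 B=16 C=38] open={R1,R2,R3}
Step 4: reserve R4 C 2 -> on_hand[A=23 B=20 C=38] avail[A=14 B=16 C=36] open={R1,R2,R3,R4}
Step 5: commit R2 -> on_hand[A=23 B=16 C=38] avail[A=14 B=16 C=36] open={R1,R3,R4}
Step 6: reserve R5 B 2 -> on_hand[A=23 B=16 C=38] avail[A=14 B=14 C=36] open={R1,R3,R4,R5}
Step 7: reserve R6 B 5 -> on_hand[A=23 B=16 C=38] avail[A=14 B=9 C=36] open={R1,R3,R4,R5,R6}
Step 8: cancel R1 -> on_hand[A=23 B=16 C=38] avail[A=16 B=9 C=36] open={R3,R4,R5,R6}
Step 9: reserve R7 C 1 -> on_hand[A=23 B=16 C=38] avail[A=16 B=9 C=35] open={R3,R4,R5,R6,R7}
Step 10: cancel R6 -> on_hand[A=23 B=16 C=38] avail[A=16 B=14 C=35] open={R3,R4,R5,R7}
Step 11: reserve R8 C 3 -> on_hand[A=23 B=16 C=38] avail[A=16 B=14 C=32] open={R3,R4,R5,R7,R8}
Step 12: commit R3 -> on_hand[A=16 B=16 C=38] avail[A=16 B=14 C=32] open={R4,R5,R7,R8}
Step 13: reserve R9 C 8 -> on_hand[A=16 B=16 C=38] avail[A=16 B=14 C=24] open={R4,R5,R7,R8,R9}
Step 14: cancel R8 -> on_hand[A=16 B=16 C=38] avail[A=16 B=14 C=27] open={R4,R5,R7,R9}
Step 15: reserve R10 C 5 -> on_hand[A=16 B=16 C=38] avail[A=16 B=14 C=22] open={R10,R4,R5,R7,R9}
Step 16: cancel R7 -> on_hand[A=16 B=16 C=38] avail[A=16 B=14 C=23] open={R10,R4,R5,R9}
Open reservations: ['R10', 'R4', 'R5', 'R9'] -> 4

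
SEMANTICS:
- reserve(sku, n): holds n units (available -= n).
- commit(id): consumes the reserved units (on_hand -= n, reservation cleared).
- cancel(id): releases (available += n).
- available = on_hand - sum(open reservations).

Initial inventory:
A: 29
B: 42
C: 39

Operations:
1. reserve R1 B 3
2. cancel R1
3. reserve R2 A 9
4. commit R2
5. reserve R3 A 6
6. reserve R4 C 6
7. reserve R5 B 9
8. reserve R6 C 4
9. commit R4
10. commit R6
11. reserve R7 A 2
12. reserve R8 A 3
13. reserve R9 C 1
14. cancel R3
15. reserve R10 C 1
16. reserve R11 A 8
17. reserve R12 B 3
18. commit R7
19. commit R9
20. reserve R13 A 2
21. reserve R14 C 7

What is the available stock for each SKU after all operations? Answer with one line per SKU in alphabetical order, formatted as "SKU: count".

Step 1: reserve R1 B 3 -> on_hand[A=29 B=42 C=39] avail[A=29 B=39 C=39] open={R1}
Step 2: cancel R1 -> on_hand[A=29 B=42 C=39] avail[A=29 B=42 C=39] open={}
Step 3: reserve R2 A 9 -> on_hand[A=29 B=42 C=39] avail[A=20 B=42 C=39] open={R2}
Step 4: commit R2 -> on_hand[A=20 B=42 C=39] avail[A=20 B=42 C=39] open={}
Step 5: reserve R3 A 6 -> on_hand[A=20 B=42 C=39] avail[A=14 B=42 C=39] open={R3}
Step 6: reserve R4 C 6 -> on_hand[A=20 B=42 C=39] avail[A=14 B=42 C=33] open={R3,R4}
Step 7: reserve R5 B 9 -> on_hand[A=20 B=42 C=39] avail[A=14 B=33 C=33] open={R3,R4,R5}
Step 8: reserve R6 C 4 -> on_hand[A=20 B=42 C=39] avail[A=14 B=33 C=29] open={R3,R4,R5,R6}
Step 9: commit R4 -> on_hand[A=20 B=42 C=33] avail[A=14 B=33 C=29] open={R3,R5,R6}
Step 10: commit R6 -> on_hand[A=20 B=42 C=29] avail[A=14 B=33 C=29] open={R3,R5}
Step 11: reserve R7 A 2 -> on_hand[A=20 B=42 C=29] avail[A=12 B=33 C=29] open={R3,R5,R7}
Step 12: reserve R8 A 3 -> on_hand[A=20 B=42 C=29] avail[A=9 B=33 C=29] open={R3,R5,R7,R8}
Step 13: reserve R9 C 1 -> on_hand[A=20 B=42 C=29] avail[A=9 B=33 C=28] open={R3,R5,R7,R8,R9}
Step 14: cancel R3 -> on_hand[A=20 B=42 C=29] avail[A=15 B=33 C=28] open={R5,R7,R8,R9}
Step 15: reserve R10 C 1 -> on_hand[A=20 B=42 C=29] avail[A=15 B=33 C=27] open={R10,R5,R7,R8,R9}
Step 16: reserve R11 A 8 -> on_hand[A=20 B=42 C=29] avail[A=7 B=33 C=27] open={R10,R11,R5,R7,R8,R9}
Step 17: reserve R12 B 3 -> on_hand[A=20 B=42 C=29] avail[A=7 B=30 C=27] open={R10,R11,R12,R5,R7,R8,R9}
Step 18: commit R7 -> on_hand[A=18 B=42 C=29] avail[A=7 B=30 C=27] open={R10,R11,R12,R5,R8,R9}
Step 19: commit R9 -> on_hand[A=18 B=42 C=28] avail[A=7 B=30 C=27] open={R10,R11,R12,R5,R8}
Step 20: reserve R13 A 2 -> on_hand[A=18 B=42 C=28] avail[A=5 B=30 C=27] open={R10,R11,R12,R13,R5,R8}
Step 21: reserve R14 C 7 -> on_hand[A=18 B=42 C=28] avail[A=5 B=30 C=20] open={R10,R11,R12,R13,R14,R5,R8}

Answer: A: 5
B: 30
C: 20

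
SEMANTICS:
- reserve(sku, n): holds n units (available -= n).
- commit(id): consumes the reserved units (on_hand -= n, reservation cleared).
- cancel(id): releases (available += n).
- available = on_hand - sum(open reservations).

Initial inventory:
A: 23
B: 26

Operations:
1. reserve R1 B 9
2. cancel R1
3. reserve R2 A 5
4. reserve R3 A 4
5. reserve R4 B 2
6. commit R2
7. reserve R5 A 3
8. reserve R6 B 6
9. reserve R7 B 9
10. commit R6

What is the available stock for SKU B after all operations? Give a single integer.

Step 1: reserve R1 B 9 -> on_hand[A=23 B=26] avail[A=23 B=17] open={R1}
Step 2: cancel R1 -> on_hand[A=23 B=26] avail[A=23 B=26] open={}
Step 3: reserve R2 A 5 -> on_hand[A=23 B=26] avail[A=18 B=26] open={R2}
Step 4: reserve R3 A 4 -> on_hand[A=23 B=26] avail[A=14 B=26] open={R2,R3}
Step 5: reserve R4 B 2 -> on_hand[A=23 B=26] avail[A=14 B=24] open={R2,R3,R4}
Step 6: commit R2 -> on_hand[A=18 B=26] avail[A=14 B=24] open={R3,R4}
Step 7: reserve R5 A 3 -> on_hand[A=18 B=26] avail[A=11 B=24] open={R3,R4,R5}
Step 8: reserve R6 B 6 -> on_hand[A=18 B=26] avail[A=11 B=18] open={R3,R4,R5,R6}
Step 9: reserve R7 B 9 -> on_hand[A=18 B=26] avail[A=11 B=9] open={R3,R4,R5,R6,R7}
Step 10: commit R6 -> on_hand[A=18 B=20] avail[A=11 B=9] open={R3,R4,R5,R7}
Final available[B] = 9

Answer: 9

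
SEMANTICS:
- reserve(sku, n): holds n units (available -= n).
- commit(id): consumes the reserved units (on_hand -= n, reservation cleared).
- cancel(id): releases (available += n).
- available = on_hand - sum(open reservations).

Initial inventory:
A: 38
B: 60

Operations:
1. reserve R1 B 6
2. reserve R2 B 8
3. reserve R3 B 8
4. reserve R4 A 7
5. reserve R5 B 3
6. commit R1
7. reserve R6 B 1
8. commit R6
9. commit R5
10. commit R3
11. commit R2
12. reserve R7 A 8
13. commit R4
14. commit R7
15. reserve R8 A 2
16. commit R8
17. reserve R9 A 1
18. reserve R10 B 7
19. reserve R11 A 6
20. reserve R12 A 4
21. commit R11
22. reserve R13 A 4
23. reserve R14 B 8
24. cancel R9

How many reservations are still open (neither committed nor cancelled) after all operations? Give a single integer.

Answer: 4

Derivation:
Step 1: reserve R1 B 6 -> on_hand[A=38 B=60] avail[A=38 B=54] open={R1}
Step 2: reserve R2 B 8 -> on_hand[A=38 B=60] avail[A=38 B=46] open={R1,R2}
Step 3: reserve R3 B 8 -> on_hand[A=38 B=60] avail[A=38 B=38] open={R1,R2,R3}
Step 4: reserve R4 A 7 -> on_hand[A=38 B=60] avail[A=31 B=38] open={R1,R2,R3,R4}
Step 5: reserve R5 B 3 -> on_hand[A=38 B=60] avail[A=31 B=35] open={R1,R2,R3,R4,R5}
Step 6: commit R1 -> on_hand[A=38 B=54] avail[A=31 B=35] open={R2,R3,R4,R5}
Step 7: reserve R6 B 1 -> on_hand[A=38 B=54] avail[A=31 B=34] open={R2,R3,R4,R5,R6}
Step 8: commit R6 -> on_hand[A=38 B=53] avail[A=31 B=34] open={R2,R3,R4,R5}
Step 9: commit R5 -> on_hand[A=38 B=50] avail[A=31 B=34] open={R2,R3,R4}
Step 10: commit R3 -> on_hand[A=38 B=42] avail[A=31 B=34] open={R2,R4}
Step 11: commit R2 -> on_hand[A=38 B=34] avail[A=31 B=34] open={R4}
Step 12: reserve R7 A 8 -> on_hand[A=38 B=34] avail[A=23 B=34] open={R4,R7}
Step 13: commit R4 -> on_hand[A=31 B=34] avail[A=23 B=34] open={R7}
Step 14: commit R7 -> on_hand[A=23 B=34] avail[A=23 B=34] open={}
Step 15: reserve R8 A 2 -> on_hand[A=23 B=34] avail[A=21 B=34] open={R8}
Step 16: commit R8 -> on_hand[A=21 B=34] avail[A=21 B=34] open={}
Step 17: reserve R9 A 1 -> on_hand[A=21 B=34] avail[A=20 B=34] open={R9}
Step 18: reserve R10 B 7 -> on_hand[A=21 B=34] avail[A=20 B=27] open={R10,R9}
Step 19: reserve R11 A 6 -> on_hand[A=21 B=34] avail[A=14 B=27] open={R10,R11,R9}
Step 20: reserve R12 A 4 -> on_hand[A=21 B=34] avail[A=10 B=27] open={R10,R11,R12,R9}
Step 21: commit R11 -> on_hand[A=15 B=34] avail[A=10 B=27] open={R10,R12,R9}
Step 22: reserve R13 A 4 -> on_hand[A=15 B=34] avail[A=6 B=27] open={R10,R12,R13,R9}
Step 23: reserve R14 B 8 -> on_hand[A=15 B=34] avail[A=6 B=19] open={R10,R12,R13,R14,R9}
Step 24: cancel R9 -> on_hand[A=15 B=34] avail[A=7 B=19] open={R10,R12,R13,R14}
Open reservations: ['R10', 'R12', 'R13', 'R14'] -> 4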